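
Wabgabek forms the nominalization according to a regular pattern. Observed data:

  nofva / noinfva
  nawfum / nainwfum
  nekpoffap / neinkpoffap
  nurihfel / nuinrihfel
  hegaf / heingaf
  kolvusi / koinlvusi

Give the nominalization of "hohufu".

Every pair shown (nofva → noinfva, nawfum → nainwfum, nekpoffap → neinkpoffap, …) follows the same rule: insert -in- after the first vowel.
So hohufu → hoinhufu.

hoinhufu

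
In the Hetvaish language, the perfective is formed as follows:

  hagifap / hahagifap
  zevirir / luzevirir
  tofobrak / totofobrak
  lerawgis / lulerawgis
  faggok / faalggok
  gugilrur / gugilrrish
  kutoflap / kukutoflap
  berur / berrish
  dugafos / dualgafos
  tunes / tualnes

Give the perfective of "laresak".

lalaresak

"laresak" has last vowel 'a'. The stems whose last vowel is 'a' (hagifap → hahagifap, kutoflap → kukutoflap, tofobrak → totofobrak) repeat the first consonant+vowel as a prefix.
The other patterns: stems whose last vowel is 'e' or 'o' insert -al- after the first vowel; stems whose last vowel is 'u' delete the last vowel and add -ish; stems whose last vowel is 'i' add the prefix lu-.
So laresak → lalaresak.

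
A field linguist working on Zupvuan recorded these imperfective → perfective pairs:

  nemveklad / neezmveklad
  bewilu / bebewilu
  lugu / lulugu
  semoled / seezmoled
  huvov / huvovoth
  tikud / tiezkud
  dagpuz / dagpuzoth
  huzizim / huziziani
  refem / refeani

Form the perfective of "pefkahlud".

tikud and dagpuz both have last vowel 'u' yet inflect differently (tiezkud, dagpuzoth), so the last vowel is not what conditions the rule; the final letter is.
"pefkahlud" ends in -d. The stems ending in -d (nemveklad → neezmveklad, semoled → seezmoled, tikud → tiezkud) insert -ez- after the first vowel.
The other patterns: stems ending in -v or -z add -oth; stems ending in -m drop the final letter and add -ani; stems ending in -u repeat the first consonant+vowel as a prefix.
So pefkahlud → peezfkahlud.

peezfkahlud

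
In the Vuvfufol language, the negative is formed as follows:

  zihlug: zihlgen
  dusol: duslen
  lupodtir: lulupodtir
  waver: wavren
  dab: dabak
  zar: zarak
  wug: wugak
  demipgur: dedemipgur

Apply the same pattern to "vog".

vogak

zar and waver both end in -r yet inflect differently (zarak, wavren), so the final letter is not what conditions the rule; the number of vowels is.
"vog" has 1 vowel. The stems with 1 vowel (wug → wugak, zar → zarak, dab → dabak) add -ak.
So vog → vogak.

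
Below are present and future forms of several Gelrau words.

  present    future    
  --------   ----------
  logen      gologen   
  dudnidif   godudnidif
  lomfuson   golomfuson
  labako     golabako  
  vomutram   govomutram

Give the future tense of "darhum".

Every pair shown (logen → gologen, dudnidif → godudnidif, lomfuson → golomfuson, …) follows the same rule: add the prefix go-.
So darhum → godarhum.

godarhum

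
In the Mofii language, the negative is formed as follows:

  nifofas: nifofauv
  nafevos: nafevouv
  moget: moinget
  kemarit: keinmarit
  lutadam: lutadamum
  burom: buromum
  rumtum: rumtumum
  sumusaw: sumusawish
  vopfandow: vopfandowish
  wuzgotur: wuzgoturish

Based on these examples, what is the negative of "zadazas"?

nifofas and lutadam both have last vowel 'a' yet inflect differently (nifofauv, lutadamum), so the last vowel is not what conditions the rule; the final letter is.
"zadazas" ends in -s. The stems ending in -s (nifofas → nifofauv, nafevos → nafevouv) drop the final letter and add -uv.
The other patterns: stems ending in -t insert -in- after the first vowel; stems ending in -m add -um; stems ending in -r or -w add -ish.
So zadazas → zadazauv.

zadazauv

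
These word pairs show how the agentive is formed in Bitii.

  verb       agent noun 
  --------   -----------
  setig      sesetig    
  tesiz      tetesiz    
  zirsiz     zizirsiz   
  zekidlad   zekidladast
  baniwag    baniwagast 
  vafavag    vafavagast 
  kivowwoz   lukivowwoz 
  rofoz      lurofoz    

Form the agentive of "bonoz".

setig and baniwag both end in -g yet inflect differently (sesetig, baniwagast), so the final letter is not what conditions the rule; the last vowel is.
"bonoz" has last vowel 'o'. The stems whose last vowel is 'o' (kivowwoz → lukivowwoz, rofoz → lurofoz) add the prefix lu-.
The other patterns: stems whose last vowel is 'i' repeat the first consonant+vowel as a prefix; stems whose last vowel is 'a' add -ast.
So bonoz → lubonoz.

lubonoz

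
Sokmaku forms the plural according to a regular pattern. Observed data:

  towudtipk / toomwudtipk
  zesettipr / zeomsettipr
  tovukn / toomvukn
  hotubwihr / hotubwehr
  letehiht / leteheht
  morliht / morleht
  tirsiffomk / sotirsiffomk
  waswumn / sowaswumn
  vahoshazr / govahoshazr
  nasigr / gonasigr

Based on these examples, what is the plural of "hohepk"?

zesettipr and hotubwihr both end in -r yet inflect differently (zeomsettipr, hotubwehr), so the final letter is not what conditions the rule; the second-to-last letter is.
"hohepk" has second-to-last letter 'p'. The stems whose second-to-last letter is 'p' (towudtipk → toomwudtipk, zesettipr → zeomsettipr) insert -om- after the first vowel.
So hohepk → hoomhepk.

hoomhepk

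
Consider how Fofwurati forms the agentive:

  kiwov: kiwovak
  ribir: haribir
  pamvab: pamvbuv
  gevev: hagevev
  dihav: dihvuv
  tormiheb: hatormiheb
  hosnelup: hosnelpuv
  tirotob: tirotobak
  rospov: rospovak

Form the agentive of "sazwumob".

pamvab and tirotob both end in -b yet inflect differently (pamvbuv, tirotobak), so the final letter is not what conditions the rule; the last vowel is.
"sazwumob" has last vowel 'o'. The stems whose last vowel is 'o' (tirotob → tirotobak, kiwov → kiwovak, rospov → rospovak) add -ak.
So sazwumob → sazwumobak.

sazwumobak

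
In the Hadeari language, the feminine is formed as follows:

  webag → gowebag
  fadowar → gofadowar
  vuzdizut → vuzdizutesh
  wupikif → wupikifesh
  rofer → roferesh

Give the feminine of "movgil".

fadowar and rofer both end in -r yet inflect differently (gofadowar, roferesh), so the final letter is not what conditions the rule; the last vowel is.
"movgil" has last vowel 'i'. The one such stem in the data (wupikif → wupikifesh) adds -esh, so the same rule applies.
The other pattern: stems whose last vowel is 'a' add the prefix go-.
So movgil → movgilesh.

movgilesh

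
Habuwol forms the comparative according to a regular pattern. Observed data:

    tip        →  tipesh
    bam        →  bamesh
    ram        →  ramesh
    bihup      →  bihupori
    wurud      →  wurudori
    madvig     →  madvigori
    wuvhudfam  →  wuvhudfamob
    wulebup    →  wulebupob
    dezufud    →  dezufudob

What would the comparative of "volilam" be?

volilamob

"volilam" has 3 vowels. The stems with 3 vowels (wuvhudfam → wuvhudfamob, wulebup → wulebupob, dezufud → dezufudob) add -ob.
So volilam → volilamob.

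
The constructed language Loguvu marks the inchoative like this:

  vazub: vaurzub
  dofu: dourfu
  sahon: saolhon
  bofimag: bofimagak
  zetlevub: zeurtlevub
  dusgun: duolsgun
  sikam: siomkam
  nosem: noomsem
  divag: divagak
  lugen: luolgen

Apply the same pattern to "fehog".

fehogak

sikam and divag both have last vowel 'a' yet inflect differently (siomkam, divagak), so the last vowel is not what conditions the rule; the final letter is.
"fehog" ends in -g. The stems ending in -g (divag → divagak, bofimag → bofimagak) add -ak.
So fehog → fehogak.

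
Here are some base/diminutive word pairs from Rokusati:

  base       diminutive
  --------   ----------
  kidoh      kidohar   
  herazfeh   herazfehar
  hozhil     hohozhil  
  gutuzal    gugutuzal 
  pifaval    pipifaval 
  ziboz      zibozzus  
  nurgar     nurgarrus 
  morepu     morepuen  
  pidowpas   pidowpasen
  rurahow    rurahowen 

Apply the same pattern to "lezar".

lezarrus

kidoh and ziboz both have last vowel 'o' yet inflect differently (kidohar, zibozzus), so the last vowel is not what conditions the rule; the final letter is.
"lezar" ends in -r. The one such stem in the data (nurgar → nurgarrus) doubles the final consonant and adds -us (as does ziboz), so the same rule applies.
So lezar → lezarrus.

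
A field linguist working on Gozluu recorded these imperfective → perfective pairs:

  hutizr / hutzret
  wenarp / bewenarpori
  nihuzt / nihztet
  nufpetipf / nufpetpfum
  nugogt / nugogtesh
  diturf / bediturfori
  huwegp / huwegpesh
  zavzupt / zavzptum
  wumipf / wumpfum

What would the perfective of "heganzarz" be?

nihuzt and nugogt both end in -t yet inflect differently (nihztet, nugogtesh), so the final letter is not what conditions the rule; the second-to-last letter is.
"heganzarz" has second-to-last letter 'r'. The stems whose second-to-last letter is 'r' (diturf → bediturfori, wenarp → bewenarpori) add be- … -ori around the stem.
So heganzarz → beheganzarzori.

beheganzarzori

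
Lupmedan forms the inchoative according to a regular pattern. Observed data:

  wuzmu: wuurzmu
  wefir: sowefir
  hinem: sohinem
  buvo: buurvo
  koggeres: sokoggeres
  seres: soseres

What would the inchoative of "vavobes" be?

sovavobes

wefir and wuzmu both begin with w- yet inflect differently (sowefir, wuurzmu), so the first letter is not what conditions the rule; whether the stem ends in a vowel or a consonant is.
"vavobes" ends in a consonant. The stems ending in a consonant (wefir → sowefir, seres → soseres, hinem → sohinem) add the prefix so-.
The other pattern: stems ending in a vowel insert -ur- after the first vowel.
So vavobes → sovavobes.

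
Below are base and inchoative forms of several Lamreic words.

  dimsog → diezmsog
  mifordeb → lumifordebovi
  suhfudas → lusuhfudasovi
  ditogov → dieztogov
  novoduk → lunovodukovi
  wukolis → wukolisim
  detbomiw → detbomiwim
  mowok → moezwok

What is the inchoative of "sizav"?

lusizavovi

wukolis and suhfudas both end in -s yet inflect differently (wukolisim, lusuhfudasovi), so the final letter is not what conditions the rule; the last vowel is.
"sizav" has last vowel 'a'. The one such stem in the data (suhfudas → lusuhfudasovi) adds lu- … -ovi around the stem, so the same rule applies.
So sizav → lusizavovi.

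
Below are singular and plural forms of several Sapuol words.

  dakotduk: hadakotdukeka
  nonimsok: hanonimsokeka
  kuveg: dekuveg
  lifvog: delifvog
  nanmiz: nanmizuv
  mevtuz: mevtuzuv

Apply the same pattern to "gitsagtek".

hagitsagtekeka

nonimsok and lifvog both have last vowel 'o' yet inflect differently (hanonimsokeka, delifvog), so the last vowel is not what conditions the rule; the final letter is.
"gitsagtek" ends in -k. The stems ending in -k (dakotduk → hadakotdukeka, nonimsok → hanonimsokeka) add ha- … -eka around the stem.
So gitsagtek → hagitsagtekeka.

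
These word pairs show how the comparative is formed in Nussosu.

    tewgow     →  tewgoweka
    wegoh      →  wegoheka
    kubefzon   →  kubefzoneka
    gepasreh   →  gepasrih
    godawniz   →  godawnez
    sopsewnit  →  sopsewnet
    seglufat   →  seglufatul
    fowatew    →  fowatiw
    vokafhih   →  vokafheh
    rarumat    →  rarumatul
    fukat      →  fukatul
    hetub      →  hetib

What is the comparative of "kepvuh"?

kepvih

"kepvuh" has last vowel 'u'. The one such stem in the data (hetub → hetib) changes the last vowel to 'i' (as do gepasreh, fowatew), so the same rule applies.
The other patterns: stems whose last vowel is 'o' add -eka; stems whose last vowel is 'i' change the last vowel to 'e'; stems whose last vowel is 'a' add -ul.
So kepvuh → kepvih.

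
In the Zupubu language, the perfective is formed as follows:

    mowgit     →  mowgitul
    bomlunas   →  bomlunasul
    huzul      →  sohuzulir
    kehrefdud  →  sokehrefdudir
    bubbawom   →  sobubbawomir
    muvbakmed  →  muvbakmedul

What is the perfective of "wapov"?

sowapovir

kehrefdud and muvbakmed both end in -d yet inflect differently (sokehrefdudir, muvbakmedul), so the final letter is not what conditions the rule; the last vowel is.
"wapov" has last vowel 'o'. The one such stem in the data (bubbawom → sobubbawomir) adds so- … -ir around the stem, so the same rule applies.
So wapov → sowapovir.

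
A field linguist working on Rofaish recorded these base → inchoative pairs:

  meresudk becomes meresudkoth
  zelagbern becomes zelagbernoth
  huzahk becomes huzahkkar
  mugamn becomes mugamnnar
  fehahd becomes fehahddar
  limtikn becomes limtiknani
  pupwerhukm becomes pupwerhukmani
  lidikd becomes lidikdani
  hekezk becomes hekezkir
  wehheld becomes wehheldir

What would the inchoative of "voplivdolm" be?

"voplivdolm" has second-to-last letter 'l'. The one such stem in the data (wehheld → wehheldir) adds -ir, so the same rule applies.
So voplivdolm → voplivdolmir.

voplivdolmir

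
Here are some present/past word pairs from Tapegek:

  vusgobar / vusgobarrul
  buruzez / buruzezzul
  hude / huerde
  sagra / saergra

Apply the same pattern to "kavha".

buruzez and hude both have last vowel 'e' yet inflect differently (buruzezzul, huerde), so the last vowel is not what conditions the rule; whether the stem ends in a vowel or a consonant is.
"kavha" ends in a vowel. The stems ending in a vowel (hude → huerde, sagra → saergra) insert -er- after the first vowel.
The other pattern: stems ending in a consonant double the final consonant and add -ul.
So kavha → kaervha.

kaervha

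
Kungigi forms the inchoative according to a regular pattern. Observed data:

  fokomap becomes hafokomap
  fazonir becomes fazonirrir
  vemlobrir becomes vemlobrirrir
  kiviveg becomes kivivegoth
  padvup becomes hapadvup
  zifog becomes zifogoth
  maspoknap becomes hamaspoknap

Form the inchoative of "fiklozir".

fazonir and fokomap both begin with f- yet inflect differently (fazonirrir, hafokomap), so the first letter is not what conditions the rule; the final letter is.
"fiklozir" ends in -r. The stems ending in -r (vemlobrir → vemlobrirrir, fazonir → fazonirrir) double the final consonant and add -ir.
The other patterns: stems ending in -g add -oth; stems ending in -p add the prefix ha-.
So fiklozir → fiklozirrir.

fiklozirrir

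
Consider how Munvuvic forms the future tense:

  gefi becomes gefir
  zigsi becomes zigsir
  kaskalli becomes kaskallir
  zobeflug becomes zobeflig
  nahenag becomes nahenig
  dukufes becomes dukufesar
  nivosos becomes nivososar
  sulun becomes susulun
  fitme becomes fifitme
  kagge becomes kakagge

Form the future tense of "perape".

"perape" ends in -e. The stems ending in -e (fitme → fifitme, kagge → kakagge) repeat the first consonant+vowel as a prefix.
So perape → peperape.

peperape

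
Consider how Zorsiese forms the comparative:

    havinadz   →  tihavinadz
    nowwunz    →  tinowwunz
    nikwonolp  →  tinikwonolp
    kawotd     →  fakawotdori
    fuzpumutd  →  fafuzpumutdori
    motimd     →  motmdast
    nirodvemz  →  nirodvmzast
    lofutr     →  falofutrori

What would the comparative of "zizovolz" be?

motimd and kawotd both end in -d yet inflect differently (motmdast, fakawotdori), so the final letter is not what conditions the rule; the second-to-last letter is.
"zizovolz" has second-to-last letter 'l'. The one such stem in the data (nikwonolp → tinikwonolp) adds the prefix ti-, so the same rule applies.
The other patterns: stems whose second-to-last letter is 'm' delete the last vowel and add -ast; stems whose second-to-last letter is 't' add fa- … -ori around the stem.
So zizovolz → tizizovolz.

tizizovolz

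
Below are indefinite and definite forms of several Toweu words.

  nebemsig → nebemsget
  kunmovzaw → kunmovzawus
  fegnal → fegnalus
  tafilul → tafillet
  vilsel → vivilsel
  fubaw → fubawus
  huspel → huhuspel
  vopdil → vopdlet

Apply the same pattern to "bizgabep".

fegnal and huspel both end in -l yet inflect differently (fegnalus, huhuspel), so the final letter is not what conditions the rule; the last vowel is.
"bizgabep" has last vowel 'e'. The stems whose last vowel is 'e' (huspel → huhuspel, vilsel → vivilsel) repeat the first consonant+vowel as a prefix.
The other patterns: stems whose last vowel is 'a' add -us; stems whose last vowel is 'i' or 'u' delete the last vowel and add -et.
So bizgabep → bibizgabep.

bibizgabep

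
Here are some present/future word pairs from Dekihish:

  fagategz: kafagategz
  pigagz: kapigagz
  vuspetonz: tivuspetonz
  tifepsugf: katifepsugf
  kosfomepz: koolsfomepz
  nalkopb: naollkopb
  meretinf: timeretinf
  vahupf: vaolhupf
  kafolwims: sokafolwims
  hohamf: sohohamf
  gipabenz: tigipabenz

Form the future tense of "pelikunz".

tipelikunz

"pelikunz" has second-to-last letter 'n'. The stems whose second-to-last letter is 'n' (vuspetonz → tivuspetonz, meretinf → timeretinf, gipabenz → tigipabenz) add the prefix ti-.
So pelikunz → tipelikunz.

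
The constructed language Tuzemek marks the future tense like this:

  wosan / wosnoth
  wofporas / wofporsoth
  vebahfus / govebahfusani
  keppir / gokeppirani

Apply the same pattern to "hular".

wofporas and vebahfus both end in -s yet inflect differently (wofporsoth, govebahfusani), so the final letter is not what conditions the rule; the last vowel is.
"hular" has last vowel 'a'. The stems whose last vowel is 'a' (wosan → wosnoth, wofporas → wofporsoth) delete the last vowel and add -oth.
The other pattern: stems whose last vowel is 'i' or 'u' add go- … -ani around the stem.
So hular → hulroth.

hulroth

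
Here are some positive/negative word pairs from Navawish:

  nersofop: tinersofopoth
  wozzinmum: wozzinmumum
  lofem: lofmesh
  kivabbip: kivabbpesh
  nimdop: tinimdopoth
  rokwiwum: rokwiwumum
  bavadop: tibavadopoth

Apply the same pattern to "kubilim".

kubilmesh

rokwiwum and lofem both end in -m yet inflect differently (rokwiwumum, lofmesh), so the final letter is not what conditions the rule; the last vowel is.
"kubilim" has last vowel 'i'. The one such stem in the data (kivabbip → kivabbpesh) deletes the last vowel and adds -esh (as does lofem), so the same rule applies.
The other patterns: stems whose last vowel is 'u' add -um; stems whose last vowel is 'o' add ti- … -oth around the stem.
So kubilim → kubilmesh.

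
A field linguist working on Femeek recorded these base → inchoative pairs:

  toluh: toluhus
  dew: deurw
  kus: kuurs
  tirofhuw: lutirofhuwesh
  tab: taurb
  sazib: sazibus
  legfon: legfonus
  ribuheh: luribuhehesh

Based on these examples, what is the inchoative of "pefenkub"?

lupefenkubesh

tab and sazib both end in -b yet inflect differently (taurb, sazibus), so the final letter is not what conditions the rule; the number of vowels is.
"pefenkub" has 3 vowels. The stems with 3 vowels (tirofhuw → lutirofhuwesh, ribuheh → luribuhehesh) add lu- … -esh around the stem.
So pefenkub → lupefenkubesh.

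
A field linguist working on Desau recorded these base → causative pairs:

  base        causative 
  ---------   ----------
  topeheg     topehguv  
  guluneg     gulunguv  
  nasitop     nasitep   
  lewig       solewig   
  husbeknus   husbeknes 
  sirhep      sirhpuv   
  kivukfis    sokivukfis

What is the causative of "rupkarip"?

sorupkarip

"rupkarip" has last vowel 'i'. The stems whose last vowel is 'i' (kivukfis → sokivukfis, lewig → solewig) add the prefix so-.
The other patterns: stems whose last vowel is 'e' delete the last vowel and add -uv; stems whose last vowel is 'o' or 'u' change the last vowel to 'e'.
So rupkarip → sorupkarip.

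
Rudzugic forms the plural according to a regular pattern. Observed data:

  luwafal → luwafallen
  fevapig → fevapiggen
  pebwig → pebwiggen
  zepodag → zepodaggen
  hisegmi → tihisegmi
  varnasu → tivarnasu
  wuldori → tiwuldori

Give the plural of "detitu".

tidetitu

"detitu" ends in a vowel. The stems ending in a vowel (hisegmi → tihisegmi, varnasu → tivarnasu, wuldori → tiwuldori) add the prefix ti-.
So detitu → tidetitu.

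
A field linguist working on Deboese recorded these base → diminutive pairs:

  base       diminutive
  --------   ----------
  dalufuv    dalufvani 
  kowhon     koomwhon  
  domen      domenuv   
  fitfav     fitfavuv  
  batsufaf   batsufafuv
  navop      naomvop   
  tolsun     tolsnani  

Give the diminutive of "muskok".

"muskok" has last vowel 'o'. The stems whose last vowel is 'o' (navop → naomvop, kowhon → koomwhon) insert -om- after the first vowel.
So muskok → muomskok.

muomskok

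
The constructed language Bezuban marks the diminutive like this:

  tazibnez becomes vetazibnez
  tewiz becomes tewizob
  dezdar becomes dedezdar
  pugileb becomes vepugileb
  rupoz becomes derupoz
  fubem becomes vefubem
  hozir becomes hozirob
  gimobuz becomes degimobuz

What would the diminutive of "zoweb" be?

vezoweb

tewiz and tazibnez both end in -z yet inflect differently (tewizob, vetazibnez), so the final letter is not what conditions the rule; the last vowel is.
"zoweb" has last vowel 'e'. The stems whose last vowel is 'e' (fubem → vefubem, pugileb → vepugileb, tazibnez → vetazibnez) add the prefix ve-.
The other patterns: stems whose last vowel is 'i' add -ob; stems whose last vowel is 'a', 'o' or 'u' add the prefix de-.
So zoweb → vezoweb.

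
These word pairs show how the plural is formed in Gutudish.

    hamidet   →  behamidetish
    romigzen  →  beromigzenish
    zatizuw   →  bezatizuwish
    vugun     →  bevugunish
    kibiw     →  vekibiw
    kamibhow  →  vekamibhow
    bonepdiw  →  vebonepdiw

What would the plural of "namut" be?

zatizuw and kibiw both end in -w yet inflect differently (bezatizuwish, vekibiw), so the final letter is not what conditions the rule; the last vowel is.
"namut" has last vowel 'u'. The stems whose last vowel is 'u' (zatizuw → bezatizuwish, vugun → bevugunish) add be- … -ish around the stem.
So namut → benamutish.

benamutish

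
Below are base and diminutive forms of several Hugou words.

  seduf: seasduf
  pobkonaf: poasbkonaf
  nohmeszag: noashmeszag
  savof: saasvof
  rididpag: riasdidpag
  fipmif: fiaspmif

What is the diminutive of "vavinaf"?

Every pair shown (seduf → seasduf, pobkonaf → poasbkonaf, nohmeszag → noashmeszag, …) follows the same rule: insert -as- after the first vowel.
So vavinaf → vaasvinaf.

vaasvinaf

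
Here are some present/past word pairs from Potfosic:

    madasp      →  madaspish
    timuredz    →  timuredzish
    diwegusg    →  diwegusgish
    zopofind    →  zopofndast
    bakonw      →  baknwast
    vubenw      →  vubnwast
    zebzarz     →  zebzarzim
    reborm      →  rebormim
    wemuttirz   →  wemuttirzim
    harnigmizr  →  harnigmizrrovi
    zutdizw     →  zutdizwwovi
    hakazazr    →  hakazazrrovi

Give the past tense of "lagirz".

lagirzim

"lagirz" has second-to-last letter 'r'. The stems whose second-to-last letter is 'r' (zebzarz → zebzarzim, reborm → rebormim, wemuttirz → wemuttirzim) add -im.
So lagirz → lagirzim.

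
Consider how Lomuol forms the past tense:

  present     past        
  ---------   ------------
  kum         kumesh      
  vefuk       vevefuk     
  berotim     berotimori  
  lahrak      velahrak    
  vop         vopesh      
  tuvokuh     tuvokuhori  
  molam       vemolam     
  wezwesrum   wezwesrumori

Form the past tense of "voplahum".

voplahumori

kum and molam both end in -m yet inflect differently (kumesh, vemolam), so the final letter is not what conditions the rule; the number of vowels is.
"voplahum" has 3 vowels. The stems with 3 vowels (tuvokuh → tuvokuhori, berotim → berotimori, wezwesrum → wezwesrumori) add -ori.
So voplahum → voplahumori.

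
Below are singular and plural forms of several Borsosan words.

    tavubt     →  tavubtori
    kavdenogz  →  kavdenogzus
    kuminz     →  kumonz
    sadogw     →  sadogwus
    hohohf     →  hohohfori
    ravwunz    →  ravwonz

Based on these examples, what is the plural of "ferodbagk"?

ferodbagkus

"ferodbagk" has second-to-last letter 'g'. The stems whose second-to-last letter is 'g' (sadogw → sadogwus, kavdenogz → kavdenogzus) add -us.
So ferodbagk → ferodbagkus.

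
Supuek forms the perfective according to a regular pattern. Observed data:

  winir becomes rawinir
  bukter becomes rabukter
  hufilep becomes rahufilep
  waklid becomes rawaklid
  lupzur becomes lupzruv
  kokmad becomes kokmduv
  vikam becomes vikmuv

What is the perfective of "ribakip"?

"ribakip" has last vowel 'i'. The stems whose last vowel is 'i' (waklid → rawaklid, winir → rawinir) add the prefix ra-.
The other pattern: stems whose last vowel is 'a' or 'u' delete the last vowel and add -uv.
So ribakip → raribakip.

raribakip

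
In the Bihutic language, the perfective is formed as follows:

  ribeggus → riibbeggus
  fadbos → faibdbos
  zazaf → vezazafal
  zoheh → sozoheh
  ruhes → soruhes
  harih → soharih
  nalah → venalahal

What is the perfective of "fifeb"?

"fifeb" has last vowel 'e'. The stems whose last vowel is 'e' (zoheh → sozoheh, ruhes → soruhes) add the prefix so-.
The other patterns: stems whose last vowel is 'a' add ve- … -al around the stem; stems whose last vowel is 'o' or 'u' insert -ib- after the first vowel.
So fifeb → sofifeb.

sofifeb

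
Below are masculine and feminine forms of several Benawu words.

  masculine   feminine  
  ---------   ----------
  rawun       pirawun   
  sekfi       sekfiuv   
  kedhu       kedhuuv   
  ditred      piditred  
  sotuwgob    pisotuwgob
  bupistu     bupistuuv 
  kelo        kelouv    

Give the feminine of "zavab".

"zavab" ends in a consonant. The stems ending in a consonant (sotuwgob → pisotuwgob, ditred → piditred, rawun → pirawun) add the prefix pi-.
So zavab → pizavab.

pizavab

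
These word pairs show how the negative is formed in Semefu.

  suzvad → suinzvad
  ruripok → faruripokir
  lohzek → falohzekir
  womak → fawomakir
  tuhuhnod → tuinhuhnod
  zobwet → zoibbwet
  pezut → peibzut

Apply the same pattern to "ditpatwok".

tuhuhnod and ruripok both have last vowel 'o' yet inflect differently (tuinhuhnod, faruripokir), so the last vowel is not what conditions the rule; the final letter is.
"ditpatwok" ends in -k. The stems ending in -k (ruripok → faruripokir, lohzek → falohzekir, womak → fawomakir) add fa- … -ir around the stem.
So ditpatwok → faditpatwokir.

faditpatwokir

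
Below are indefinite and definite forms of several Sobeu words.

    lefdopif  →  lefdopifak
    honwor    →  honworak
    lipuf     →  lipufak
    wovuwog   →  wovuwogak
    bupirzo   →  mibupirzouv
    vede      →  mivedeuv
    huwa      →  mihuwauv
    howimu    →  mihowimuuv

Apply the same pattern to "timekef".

"timekef" ends in a consonant. The stems ending in a consonant (lefdopif → lefdopifak, honwor → honworak, lipuf → lipufak) add -ak.
So timekef → timekefak.

timekefak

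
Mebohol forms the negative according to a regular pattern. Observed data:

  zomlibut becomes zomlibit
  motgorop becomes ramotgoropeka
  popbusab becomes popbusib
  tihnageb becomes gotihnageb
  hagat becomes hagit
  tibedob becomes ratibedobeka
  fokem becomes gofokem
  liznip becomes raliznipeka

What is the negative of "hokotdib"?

tihnageb and popbusab both end in -b yet inflect differently (gotihnageb, popbusib), so the final letter is not what conditions the rule; the last vowel is.
"hokotdib" has last vowel 'i'. The one such stem in the data (liznip → raliznipeka) adds ra- … -eka around the stem, so the same rule applies.
The other patterns: stems whose last vowel is 'e' add the prefix go-; stems whose last vowel is 'a' or 'u' change the last vowel to 'i'.
So hokotdib → rahokotdibeka.

rahokotdibeka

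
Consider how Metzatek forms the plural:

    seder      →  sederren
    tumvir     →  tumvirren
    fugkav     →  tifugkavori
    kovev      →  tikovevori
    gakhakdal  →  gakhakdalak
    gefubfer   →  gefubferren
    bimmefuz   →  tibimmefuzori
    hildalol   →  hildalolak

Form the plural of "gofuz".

tigofuzori

"gofuz" ends in -z. The one such stem in the data (bimmefuz → tibimmefuzori) adds ti- … -ori around the stem, so the same rule applies.
The other patterns: stems ending in -r double the final consonant and add -en; stems ending in -l add -ak.
So gofuz → tigofuzori.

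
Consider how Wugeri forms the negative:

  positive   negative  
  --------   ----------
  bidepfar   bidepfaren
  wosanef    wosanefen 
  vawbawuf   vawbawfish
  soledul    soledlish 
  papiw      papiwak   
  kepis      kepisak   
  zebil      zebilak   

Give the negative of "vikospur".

vikosprish

wosanef and vawbawuf both end in -f yet inflect differently (wosanefen, vawbawfish), so the final letter is not what conditions the rule; the last vowel is.
"vikospur" has last vowel 'u'. The stems whose last vowel is 'u' (vawbawuf → vawbawfish, soledul → soledlish) delete the last vowel and add -ish.
The other patterns: stems whose last vowel is 'a' or 'e' add -en; stems whose last vowel is 'i' add -ak.
So vikospur → vikosprish.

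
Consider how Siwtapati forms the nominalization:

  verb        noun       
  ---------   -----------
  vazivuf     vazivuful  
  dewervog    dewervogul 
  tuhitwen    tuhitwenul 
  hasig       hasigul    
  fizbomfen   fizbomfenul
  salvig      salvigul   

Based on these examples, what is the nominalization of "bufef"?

Every pair shown (vazivuf → vazivuful, dewervog → dewervogul, tuhitwen → tuhitwenul, …) follows the same rule: add -ul.
So bufef → bufeful.

bufeful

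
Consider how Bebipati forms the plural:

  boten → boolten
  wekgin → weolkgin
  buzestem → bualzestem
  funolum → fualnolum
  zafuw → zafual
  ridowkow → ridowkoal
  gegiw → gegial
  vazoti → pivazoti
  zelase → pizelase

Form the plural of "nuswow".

nuswoal

"nuswow" ends in -w. The stems ending in -w (zafuw → zafual, ridowkow → ridowkoal, gegiw → gegial) drop the final letter and add -al.
The other patterns: stems ending in -n insert -ol- after the first vowel; stems ending in -m insert -al- after the first vowel; stems ending in -e or -i add the prefix pi-.
So nuswow → nuswoal.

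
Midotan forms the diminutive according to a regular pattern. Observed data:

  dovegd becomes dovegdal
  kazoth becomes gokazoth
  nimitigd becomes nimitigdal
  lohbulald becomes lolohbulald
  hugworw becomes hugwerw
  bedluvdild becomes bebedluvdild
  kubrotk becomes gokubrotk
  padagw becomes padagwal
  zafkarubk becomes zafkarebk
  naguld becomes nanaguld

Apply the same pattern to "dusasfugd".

dovegd and bedluvdild both end in -d yet inflect differently (dovegdal, bebedluvdild), so the final letter is not what conditions the rule; the second-to-last letter is.
"dusasfugd" has second-to-last letter 'g'. The stems whose second-to-last letter is 'g' (padagw → padagwal, dovegd → dovegdal, nimitigd → nimitigdal) add -al.
So dusasfugd → dusasfugdal.

dusasfugdal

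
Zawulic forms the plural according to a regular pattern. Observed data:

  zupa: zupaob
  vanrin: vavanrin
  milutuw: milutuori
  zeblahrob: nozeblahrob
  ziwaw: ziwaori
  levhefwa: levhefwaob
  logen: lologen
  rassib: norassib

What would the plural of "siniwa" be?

"siniwa" ends in -a. The stems ending in -a (zupa → zupaob, levhefwa → levhefwaob) add -ob.
The other patterns: stems ending in -w drop the final letter and add -ori; stems ending in -n repeat the first consonant+vowel as a prefix; stems ending in -b add the prefix no-.
So siniwa → siniwaob.

siniwaob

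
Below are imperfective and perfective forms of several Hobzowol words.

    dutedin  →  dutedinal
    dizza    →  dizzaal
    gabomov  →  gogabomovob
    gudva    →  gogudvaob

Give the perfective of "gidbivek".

dizza and gudva both end in -a yet inflect differently (dizzaal, gogudvaob), so the final letter is not what conditions the rule; the first letter is.
"gidbivek" begins with g-. The stems beginning with g- (gabomov → gogabomovob, gudva → gogudvaob) add go- … -ob around the stem.
The other pattern: stems beginning with d- add -al.
So gidbivek → gogidbivekob.

gogidbivekob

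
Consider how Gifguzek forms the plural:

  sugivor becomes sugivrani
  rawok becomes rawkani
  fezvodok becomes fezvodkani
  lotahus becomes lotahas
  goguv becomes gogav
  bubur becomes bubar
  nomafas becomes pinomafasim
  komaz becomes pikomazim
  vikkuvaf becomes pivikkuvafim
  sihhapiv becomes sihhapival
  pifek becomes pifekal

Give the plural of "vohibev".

"vohibev" has last vowel 'e'. The one such stem in the data (pifek → pifekal) adds -al, so the same rule applies.
The other patterns: stems whose last vowel is 'o' delete the last vowel and add -ani; stems whose last vowel is 'u' change the last vowel to 'a'; stems whose last vowel is 'a' add pi- … -im around the stem.
So vohibev → vohibeval.

vohibeval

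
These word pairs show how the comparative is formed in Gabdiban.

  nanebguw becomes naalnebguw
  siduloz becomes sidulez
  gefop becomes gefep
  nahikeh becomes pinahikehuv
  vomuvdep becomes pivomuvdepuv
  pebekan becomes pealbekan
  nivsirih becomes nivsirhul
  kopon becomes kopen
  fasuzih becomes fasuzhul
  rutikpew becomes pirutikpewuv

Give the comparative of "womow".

rutikpew and nanebguw both end in -w yet inflect differently (pirutikpewuv, naalnebguw), so the final letter is not what conditions the rule; the last vowel is.
"womow" has last vowel 'o'. The stems whose last vowel is 'o' (gefop → gefep, kopon → kopen, siduloz → sidulez) change the last vowel to 'e'.
The other patterns: stems whose last vowel is 'e' add pi- … -uv around the stem; stems whose last vowel is 'a' or 'u' insert -al- after the first vowel; stems whose last vowel is 'i' delete the last vowel and add -ul.
So womow → womew.

womew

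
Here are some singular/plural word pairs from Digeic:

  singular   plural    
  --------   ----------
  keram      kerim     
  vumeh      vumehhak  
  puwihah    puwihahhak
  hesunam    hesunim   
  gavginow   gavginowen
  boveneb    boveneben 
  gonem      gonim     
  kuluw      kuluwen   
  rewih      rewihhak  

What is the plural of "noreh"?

hesunam and puwihah both have last vowel 'a' yet inflect differently (hesunim, puwihahhak), so the last vowel is not what conditions the rule; the final letter is.
"noreh" ends in -h. The stems ending in -h (rewih → rewihhak, puwihah → puwihahhak, vumeh → vumehhak) double the final consonant and add -ak.
So noreh → norehhak.

norehhak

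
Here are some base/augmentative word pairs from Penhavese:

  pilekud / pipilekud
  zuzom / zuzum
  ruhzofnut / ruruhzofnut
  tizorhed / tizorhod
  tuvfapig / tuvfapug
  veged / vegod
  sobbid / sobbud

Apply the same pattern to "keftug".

tizorhed and pilekud both end in -d yet inflect differently (tizorhod, pipilekud), so the final letter is not what conditions the rule; the last vowel is.
"keftug" has last vowel 'u'. The stems whose last vowel is 'u' (pilekud → pipilekud, ruhzofnut → ruruhzofnut) repeat the first consonant+vowel as a prefix.
So keftug → kekeftug.

kekeftug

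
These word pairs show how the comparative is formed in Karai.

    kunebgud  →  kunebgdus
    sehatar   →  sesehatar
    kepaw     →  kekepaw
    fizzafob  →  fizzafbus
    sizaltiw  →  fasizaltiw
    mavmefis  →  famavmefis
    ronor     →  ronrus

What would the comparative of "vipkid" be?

favipkid

sizaltiw and kepaw both end in -w yet inflect differently (fasizaltiw, kekepaw), so the final letter is not what conditions the rule; the last vowel is.
"vipkid" has last vowel 'i'. The stems whose last vowel is 'i' (mavmefis → famavmefis, sizaltiw → fasizaltiw) add the prefix fa-.
So vipkid → favipkid.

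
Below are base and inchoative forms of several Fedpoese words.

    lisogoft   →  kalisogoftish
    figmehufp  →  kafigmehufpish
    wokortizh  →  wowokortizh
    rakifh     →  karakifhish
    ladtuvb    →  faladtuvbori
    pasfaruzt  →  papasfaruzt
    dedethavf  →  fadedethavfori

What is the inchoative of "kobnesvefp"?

lisogoft and pasfaruzt both end in -t yet inflect differently (kalisogoftish, papasfaruzt), so the final letter is not what conditions the rule; the second-to-last letter is.
"kobnesvefp" has second-to-last letter 'f'. The stems whose second-to-last letter is 'f' (rakifh → karakifhish, figmehufp → kafigmehufpish, lisogoft → kalisogoftish) add ka- … -ish around the stem.
The other patterns: stems whose second-to-last letter is 'z' repeat the first consonant+vowel as a prefix; stems whose second-to-last letter is 'v' add fa- … -ori around the stem.
So kobnesvefp → kakobnesvefpish.

kakobnesvefpish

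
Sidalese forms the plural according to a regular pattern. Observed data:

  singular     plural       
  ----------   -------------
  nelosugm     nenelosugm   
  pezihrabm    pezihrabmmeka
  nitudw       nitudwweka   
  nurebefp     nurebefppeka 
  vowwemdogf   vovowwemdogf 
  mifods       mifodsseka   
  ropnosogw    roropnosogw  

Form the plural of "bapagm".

babapagm

"bapagm" has second-to-last letter 'g'. The stems whose second-to-last letter is 'g' (ropnosogw → roropnosogw, vowwemdogf → vovowwemdogf, nelosugm → nenelosugm) repeat the first consonant+vowel as a prefix.
So bapagm → babapagm.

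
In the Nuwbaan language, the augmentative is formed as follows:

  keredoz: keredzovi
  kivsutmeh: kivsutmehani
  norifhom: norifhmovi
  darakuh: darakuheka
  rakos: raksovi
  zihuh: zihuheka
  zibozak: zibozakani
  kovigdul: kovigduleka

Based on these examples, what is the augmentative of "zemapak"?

zemapakani

darakuh and kivsutmeh both end in -h yet inflect differently (darakuheka, kivsutmehani), so the final letter is not what conditions the rule; the last vowel is.
"zemapak" has last vowel 'a'. The one such stem in the data (zibozak → zibozakani) adds -ani, so the same rule applies.
The other patterns: stems whose last vowel is 'u' add -eka; stems whose last vowel is 'o' delete the last vowel and add -ovi.
So zemapak → zemapakani.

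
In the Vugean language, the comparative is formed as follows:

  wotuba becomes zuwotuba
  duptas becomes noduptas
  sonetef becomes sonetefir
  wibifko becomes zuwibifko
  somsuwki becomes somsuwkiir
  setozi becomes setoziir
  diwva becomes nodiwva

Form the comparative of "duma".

"duma" begins with d-. The stems beginning with d- (duptas → noduptas, diwva → nodiwva) add the prefix no-.
So duma → noduma.

noduma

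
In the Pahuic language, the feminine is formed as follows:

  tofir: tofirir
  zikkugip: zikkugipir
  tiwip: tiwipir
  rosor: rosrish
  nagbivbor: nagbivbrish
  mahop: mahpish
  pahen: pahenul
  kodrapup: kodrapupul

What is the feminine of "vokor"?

"vokor" has last vowel 'o'. The stems whose last vowel is 'o' (rosor → rosrish, nagbivbor → nagbivbrish, mahop → mahpish) delete the last vowel and add -ish.
The other patterns: stems whose last vowel is 'i' add -ir; stems whose last vowel is 'e' or 'u' add -ul.
So vokor → vokrish.

vokrish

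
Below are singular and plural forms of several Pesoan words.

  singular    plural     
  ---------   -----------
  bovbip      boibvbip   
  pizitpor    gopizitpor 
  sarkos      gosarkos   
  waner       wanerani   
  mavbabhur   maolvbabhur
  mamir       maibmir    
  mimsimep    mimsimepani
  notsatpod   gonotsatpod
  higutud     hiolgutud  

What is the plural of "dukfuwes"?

mamir and waner both end in -r yet inflect differently (maibmir, wanerani), so the final letter is not what conditions the rule; the last vowel is.
"dukfuwes" has last vowel 'e'. The stems whose last vowel is 'e' (waner → wanerani, mimsimep → mimsimepani) add -ani.
The other patterns: stems whose last vowel is 'i' insert -ib- after the first vowel; stems whose last vowel is 'u' insert -ol- after the first vowel; stems whose last vowel is 'o' add the prefix go-.
So dukfuwes → dukfuwesani.

dukfuwesani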